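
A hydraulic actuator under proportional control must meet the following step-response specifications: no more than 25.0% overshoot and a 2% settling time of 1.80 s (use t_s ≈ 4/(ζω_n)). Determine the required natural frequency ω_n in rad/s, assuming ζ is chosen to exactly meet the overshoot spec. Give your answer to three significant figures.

From %OS = 100·exp(−πζ/√(1−ζ²)), invert to get ζ = −ln(OS)/√(π² + ln²(OS)) with OS = 0.250.
−ln 0.250 = 1.386, so ζ = 1.386/√(π² + 1.922) = 0.404.
From t_s ≈ 4/(ζω_n): ω_n = 4/(ζ·t_s) = 4/(0.404·1.80) = 5.50 rad/s.

ω_n ≈ 5.50 rad/s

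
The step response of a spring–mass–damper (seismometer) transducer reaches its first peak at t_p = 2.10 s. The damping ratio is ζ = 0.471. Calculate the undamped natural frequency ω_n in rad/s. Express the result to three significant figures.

ω_n ≈ 1.70 rad/s

Peak time t_p = π/ω_d, so ω_d = π/t_p = π/2.10 = 1.50 rad/s.
ω_n = ω_d/√(1−ζ²) = 1.50/√0.778 = 1.70 rad/s.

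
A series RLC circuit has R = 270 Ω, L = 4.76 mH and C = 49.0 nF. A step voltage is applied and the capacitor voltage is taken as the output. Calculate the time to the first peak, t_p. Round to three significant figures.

For a series RLC circuit (capacitor voltage as output), ω_n = 1/√(LC) = 1/√(4.76 mH · 49.0 nF) = 65500 rad/s.
ζ = (R/2)·√(C/L) = (270/2)·√(49.0 nF/4.76 mH) = 0.433.
ω_d = 65500·√(1 − 0.433²) = 59000 rad/s. t_p = π/ω_d = 0.0000532 s.

t_p ≈ 0.0000532 s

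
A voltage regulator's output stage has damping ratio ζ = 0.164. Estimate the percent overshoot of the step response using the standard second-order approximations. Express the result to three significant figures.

For an underdamped second-order system, %OS = 100·exp(−πζ/√(1−ζ²)).
πζ/√(1−ζ²) = π·0.164/√(1−0.0269) = 0.5223, so %OS = 100·e^(−0.5223) = 59.3%.

%OS ≈ 59.3%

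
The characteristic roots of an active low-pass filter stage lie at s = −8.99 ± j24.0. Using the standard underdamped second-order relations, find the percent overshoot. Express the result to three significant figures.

The poles are at −σ ± jω_d with σ = 8.99 and ω_d = 24.0, so ω_n = √(σ²+ω_d²) = 25.6 rad/s and ζ = σ/ω_n = 0.351.
Overshoot: exp(−π·0.351/√(1−0.351²)) = 0.308, i.e. 30.8%.

%OS ≈ 30.8%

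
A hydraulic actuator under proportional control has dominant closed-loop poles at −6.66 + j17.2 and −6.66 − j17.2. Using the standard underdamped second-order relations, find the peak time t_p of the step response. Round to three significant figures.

t_p ≈ 0.183 s

t_p = π/ω_d with ω_d = 17.2 (the imaginary part), so t_p = 0.183 s.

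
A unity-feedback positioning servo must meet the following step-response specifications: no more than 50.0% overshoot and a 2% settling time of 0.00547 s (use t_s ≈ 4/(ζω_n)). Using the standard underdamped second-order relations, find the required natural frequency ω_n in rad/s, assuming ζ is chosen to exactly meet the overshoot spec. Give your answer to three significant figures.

ζ = −ln(OS)/√(π² + (ln OS)²). With OS = 0.500, ln OS = −0.6931 and ζ = 0.6931/3.217 = 0.215.
Then ω_n = 4/(ζ t_s) = 4/(0.215 × 0.00547) = 3390 rad/s.

ω_n ≈ 3390 rad/s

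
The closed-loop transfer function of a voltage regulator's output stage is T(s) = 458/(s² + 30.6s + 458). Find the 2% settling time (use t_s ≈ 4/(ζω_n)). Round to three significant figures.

t_s ≈ 0.261 s

Matching coefficients with s² + 2ζω_n s + ω_n² gives ω_n² = 458 ⇒ ω_n = 21.4 rad/s, and ζ = 30.6/(2ω_n) = 0.715.
t_s ≈ 4/(ζω_n) = 4/(0.715·21.4) = 0.261 s.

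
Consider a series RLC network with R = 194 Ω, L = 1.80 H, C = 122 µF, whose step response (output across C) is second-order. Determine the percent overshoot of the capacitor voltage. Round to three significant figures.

%OS ≈ 1.55%

For a series RLC circuit (capacitor voltage as output), ω_n = 1/√(LC) = 1/√(1.80 H · 122 µF) = 67.5 rad/s.
ζ = (R/2)·√(C/L) = (194/2)·√(122 µF/1.80 H) = 0.799.
%OS = 100·exp(−πζ/√(1−ζ²)) = 1.55%.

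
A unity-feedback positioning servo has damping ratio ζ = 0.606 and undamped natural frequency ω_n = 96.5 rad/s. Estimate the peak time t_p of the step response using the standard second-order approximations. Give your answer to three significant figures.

t_p ≈ 0.0409 s

The damped frequency is ω_d = ω_n√(1−ζ²) = 96.5·√(1−0.367) = 76.8 rad/s.
Peak time t_p = π/ω_d = π/76.8 = 0.0409 s.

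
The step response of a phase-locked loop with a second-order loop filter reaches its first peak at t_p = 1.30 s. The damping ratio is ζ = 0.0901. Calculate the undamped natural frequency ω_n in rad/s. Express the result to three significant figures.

Peak time t_p = π/ω_d, so ω_d = π/t_p = π/1.30 = 2.42 rad/s.
ω_n = ω_d/√(1−ζ²) = 2.42/√0.992 = 2.43 rad/s.

ω_n ≈ 2.43 rad/s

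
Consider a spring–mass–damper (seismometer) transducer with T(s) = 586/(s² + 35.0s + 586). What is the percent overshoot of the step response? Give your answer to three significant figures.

%OS ≈ 3.74%

Comparing the denominator to s² + 2ζω_n s + ω_n²: ω_n = √586 = 24.2 rad/s, and 2ζω_n = 35.0 so ζ = 35.0/(2·24.2) = 0.723.
%OS = 100·exp(−πζ/√(1−ζ²)) = 3.74%.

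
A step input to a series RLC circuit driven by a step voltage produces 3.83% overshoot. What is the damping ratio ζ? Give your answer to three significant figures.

ζ ≈ 0.720

ζ = −ln(OS)/√(π² + (ln OS)²). With OS = 0.0383, ln OS = −3.262 and ζ = 3.262/4.529 = 0.720.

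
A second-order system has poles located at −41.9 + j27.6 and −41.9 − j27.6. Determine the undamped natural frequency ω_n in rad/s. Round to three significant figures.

The poles are at −σ ± jω_d with σ = 41.9 and ω_d = 27.6, so ω_n = √(σ²+ω_d²) = 50.2 rad/s and ζ = σ/ω_n = 0.835.

ω_n ≈ 50.2 rad/s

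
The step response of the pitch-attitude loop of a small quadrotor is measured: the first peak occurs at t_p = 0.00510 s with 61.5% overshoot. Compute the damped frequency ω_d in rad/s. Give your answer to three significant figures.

t_p = π/ω_d, so ω_d = π/0.00510 = 616 rad/s.

ω_d ≈ 616 rad/s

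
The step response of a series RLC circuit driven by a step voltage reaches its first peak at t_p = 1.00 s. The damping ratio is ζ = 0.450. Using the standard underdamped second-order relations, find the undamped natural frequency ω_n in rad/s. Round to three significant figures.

ω_n ≈ 3.52 rad/s

Peak time t_p = π/ω_d, so ω_d = π/t_p = π/1.00 = 3.14 rad/s.
ω_n = ω_d/√(1−ζ²) = 3.14/√0.797 = 3.52 rad/s.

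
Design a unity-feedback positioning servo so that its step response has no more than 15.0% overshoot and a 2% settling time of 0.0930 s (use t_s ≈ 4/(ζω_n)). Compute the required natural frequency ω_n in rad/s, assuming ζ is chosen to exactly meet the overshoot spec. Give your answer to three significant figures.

Inverting the overshoot relation: ζ = |ln 0.150|/√(π² + ln²0.150) = 0.517.
Then ω_n = 4/(ζ t_s) = 4/(0.517 × 0.0930) = 83.2 rad/s.

ω_n ≈ 83.2 rad/s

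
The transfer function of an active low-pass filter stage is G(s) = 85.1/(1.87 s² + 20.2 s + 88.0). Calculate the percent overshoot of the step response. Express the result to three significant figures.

Dividing through by 1.87: denominator becomes s² + 10.80 s + 47.06.
So ω_n = √47.06 = 6.86 rad/s and ζ = 10.80/(2·6.86) = 0.787.
%OS = 100·exp(−πζ/√(1−ζ²)) = 1.81%.

%OS ≈ 1.81%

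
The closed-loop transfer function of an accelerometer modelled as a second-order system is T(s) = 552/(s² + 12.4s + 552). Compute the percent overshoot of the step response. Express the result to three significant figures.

ω_n = √552 = 23.5 rad/s; ζ = 12.4/(2·23.5) = 0.264.
%OS = 100·exp(−πζ/√(1−ζ²)) = 42.3%.

%OS ≈ 42.3%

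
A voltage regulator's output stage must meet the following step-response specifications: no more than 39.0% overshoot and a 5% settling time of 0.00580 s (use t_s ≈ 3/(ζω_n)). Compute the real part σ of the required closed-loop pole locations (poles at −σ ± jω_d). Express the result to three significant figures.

The settling-time spec alone fixes σ = ζω_n = 3/t_s = 3/0.00580 = 517.
(Overshoot then fixes ζ = 0.287 and hence ω_d = σ·√(1−ζ²)/ζ = 1730 rad/s.)

σ ≈ 517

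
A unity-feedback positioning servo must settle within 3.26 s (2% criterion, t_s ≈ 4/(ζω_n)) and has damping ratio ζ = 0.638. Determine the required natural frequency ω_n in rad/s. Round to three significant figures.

Rearranging t_s ≈ 4/(ζω_n) gives ω_n = 4/(ζ·t_s) = 4/(0.638 × 3.26) = 1.92 rad/s.

ω_n ≈ 1.92 rad/s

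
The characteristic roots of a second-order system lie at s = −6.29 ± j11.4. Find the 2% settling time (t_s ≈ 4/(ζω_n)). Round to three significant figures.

t_s ≈ 0.636 s

For poles at −σ ± jω_d, ζω_n = σ = 6.29, so t_s ≈ 4/σ = 0.636 s.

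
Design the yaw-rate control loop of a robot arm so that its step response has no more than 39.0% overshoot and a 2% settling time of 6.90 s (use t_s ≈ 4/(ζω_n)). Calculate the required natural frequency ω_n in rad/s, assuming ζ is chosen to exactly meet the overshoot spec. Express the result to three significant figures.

From %OS = 100·exp(−πζ/√(1−ζ²)), invert to get ζ = −ln(OS)/√(π² + ln²(OS)) with OS = 0.390.
−ln 0.390 = 0.9416, so ζ = 0.9416/√(π² + 0.8866) = 0.287.
Then ω_n = 4/(ζ t_s) = 4/(0.287 × 6.90) = 2.02 rad/s.

ω_n ≈ 2.02 rad/s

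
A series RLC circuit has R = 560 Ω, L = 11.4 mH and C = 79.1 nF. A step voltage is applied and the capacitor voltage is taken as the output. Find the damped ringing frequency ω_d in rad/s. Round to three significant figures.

For a series RLC circuit (capacitor voltage as output), ω_n = 1/√(LC) = 1/√(11.4 mH · 79.1 nF) = 33300 rad/s.
ζ = (R/2)·√(C/L) = (560/2)·√(79.1 nF/11.4 mH) = 0.738.
ω_d = ω_n√(1−ζ²) = 22500 rad/s.

ω_d ≈ 22500 rad/s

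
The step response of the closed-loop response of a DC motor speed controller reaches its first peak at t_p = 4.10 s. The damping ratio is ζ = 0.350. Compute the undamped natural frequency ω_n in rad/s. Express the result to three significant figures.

ω_n ≈ 0.818 rad/s

Peak time t_p = π/ω_d, so ω_d = π/t_p = π/4.10 = 0.766 rad/s.
ω_n = ω_d/√(1−ζ²) = 0.766/√0.878 = 0.818 rad/s.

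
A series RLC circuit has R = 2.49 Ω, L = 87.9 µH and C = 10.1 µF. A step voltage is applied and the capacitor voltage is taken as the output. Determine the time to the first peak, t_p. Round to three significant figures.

t_p ≈ 0.000103 s

For a series RLC circuit (capacitor voltage as output), ω_n = 1/√(LC) = 1/√(87.9 µH · 10.1 µF) = 33600 rad/s.
ζ = (R/2)·√(C/L) = (2.49/2)·√(10.1 µF/87.9 µH) = 0.422.
The damped frequency ω_d = ω_n√(1−ζ²) = 30400 rad/s. t_p = π/ω_d = 0.000103 s.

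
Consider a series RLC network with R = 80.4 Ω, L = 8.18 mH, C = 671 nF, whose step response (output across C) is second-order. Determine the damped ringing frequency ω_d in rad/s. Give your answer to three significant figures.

ω_d ≈ 12600 rad/s

For a series RLC circuit (capacitor voltage as output), ω_n = 1/√(LC) = 1/√(8.18 mH · 671 nF) = 13500 rad/s.
ζ = (R/2)·√(C/L) = (80.4/2)·√(671 nF/8.18 mH) = 0.364.
ω_d = 13500·√(1 − 0.364²) = 12600 rad/s.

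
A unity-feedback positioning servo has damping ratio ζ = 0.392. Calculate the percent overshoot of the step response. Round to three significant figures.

For an underdamped second-order system, %OS = 100·exp(−πζ/√(1−ζ²)).
πζ/√(1−ζ²) = π·0.392/√(1−0.154) = 1.339, so %OS = 100·e^(−1.339) = 26.2%.

%OS ≈ 26.2%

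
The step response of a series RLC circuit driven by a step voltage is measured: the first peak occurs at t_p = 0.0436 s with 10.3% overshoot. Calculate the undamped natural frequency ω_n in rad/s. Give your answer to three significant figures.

From the overshoot, ζ = −ln(OS)/√(π²+ln²(OS)) = 0.586.
t_p = π/ω_d ⇒ ω_d = 72.1 rad/s; then ω_n = ω_d/√(1−ζ²) = 88.9 rad/s.

ω_n ≈ 88.9 rad/s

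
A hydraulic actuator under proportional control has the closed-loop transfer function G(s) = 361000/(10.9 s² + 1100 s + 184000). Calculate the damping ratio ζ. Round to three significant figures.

ζ ≈ 0.388

Dividing through by 10.9: denominator becomes s² + 100.9 s + 16880.
So ω_n = √16880 = 130 rad/s and ζ = 100.9/(2·130) = 0.388.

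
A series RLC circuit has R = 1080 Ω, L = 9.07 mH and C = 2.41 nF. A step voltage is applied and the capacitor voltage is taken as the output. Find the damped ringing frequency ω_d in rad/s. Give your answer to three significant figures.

For a series RLC circuit (capacitor voltage as output), ω_n = 1/√(LC) = 1/√(9.07 mH · 2.41 nF) = 214000 rad/s.
ζ = (R/2)·√(C/L) = (1080/2)·√(2.41 nF/9.07 mH) = 0.278.
The damped frequency ω_d = ω_n√(1−ζ²) = 205000 rad/s.

ω_d ≈ 205000 rad/s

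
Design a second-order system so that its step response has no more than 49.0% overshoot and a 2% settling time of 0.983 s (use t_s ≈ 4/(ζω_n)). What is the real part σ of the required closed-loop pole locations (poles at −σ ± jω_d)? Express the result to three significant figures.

σ ≈ 4.07

The settling-time spec alone fixes σ = ζω_n = 4/t_s = 4/0.983 = 4.07.
(Overshoot then fixes ζ = 0.221 and hence ω_d = σ·√(1−ζ²)/ζ = 17.9 rad/s.)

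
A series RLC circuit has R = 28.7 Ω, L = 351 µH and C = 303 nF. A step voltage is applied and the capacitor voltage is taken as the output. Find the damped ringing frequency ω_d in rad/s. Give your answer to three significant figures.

For a series RLC circuit (capacitor voltage as output), ω_n = 1/√(LC) = 1/√(351 µH · 303 nF) = 97000 rad/s.
ζ = (R/2)·√(C/L) = (28.7/2)·√(303 nF/351 µH) = 0.422.
The damped frequency ω_d = ω_n√(1−ζ²) = 87900 rad/s.

ω_d ≈ 87900 rad/s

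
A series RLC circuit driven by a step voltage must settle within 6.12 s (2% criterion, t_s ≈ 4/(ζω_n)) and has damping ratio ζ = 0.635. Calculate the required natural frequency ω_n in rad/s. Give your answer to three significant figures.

ω_n ≈ 1.03 rad/s

Rearranging t_s ≈ 4/(ζω_n) gives ω_n = 4/(ζ·t_s) = 4/(0.635 × 6.12) = 1.03 rad/s.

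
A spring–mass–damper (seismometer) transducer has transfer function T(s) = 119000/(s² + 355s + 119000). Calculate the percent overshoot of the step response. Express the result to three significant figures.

%OS ≈ 15.2%

Comparing the denominator to s² + 2ζω_n s + ω_n²: ω_n = √119000 = 345 rad/s, and 2ζω_n = 355 so ζ = 355/(2·345) = 0.515.
%OS = 100 e^{−πζ/√(1−ζ²)} with ζ = 0.515 gives 15.2%.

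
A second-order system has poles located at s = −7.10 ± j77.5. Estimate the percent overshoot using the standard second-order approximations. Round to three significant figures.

%OS ≈ 75.0%

|pole| = ω_n = √(7.10² + 77.5²) = 77.8 rad/s; ζ = cos θ = σ/ω_n = 0.0912.
Overshoot: exp(−π·0.0912/√(1−0.0912²)) = 0.750, i.e. 75.0%.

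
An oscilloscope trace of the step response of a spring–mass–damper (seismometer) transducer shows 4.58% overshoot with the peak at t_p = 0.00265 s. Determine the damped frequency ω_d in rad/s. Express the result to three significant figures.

t_p = π/ω_d, so ω_d = π/0.00265 = 1190 rad/s.

ω_d ≈ 1190 rad/s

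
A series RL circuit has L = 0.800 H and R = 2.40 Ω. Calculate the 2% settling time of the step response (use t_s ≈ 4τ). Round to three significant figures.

τ = L/R = 0.800/2.40 = 0.333 s.
t_s ≈ 4τ = 1.33 s.

t_s ≈ 1.33 s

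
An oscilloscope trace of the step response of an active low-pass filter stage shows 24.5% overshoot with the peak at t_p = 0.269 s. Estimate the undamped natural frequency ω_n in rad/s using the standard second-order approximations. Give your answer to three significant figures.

From the overshoot, ζ = −ln(OS)/√(π²+ln²(OS)) = 0.409.
From t_p = π/ω_d, ω_d = π/0.269 = 11.7 rad/s, so ω_n = ω_d/√(1−ζ²) = 12.8 rad/s.

ω_n ≈ 12.8 rad/s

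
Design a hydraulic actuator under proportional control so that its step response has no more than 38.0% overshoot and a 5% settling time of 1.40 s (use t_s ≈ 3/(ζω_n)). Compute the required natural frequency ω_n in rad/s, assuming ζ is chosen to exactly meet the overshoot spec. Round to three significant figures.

ω_n ≈ 7.28 rad/s

ζ = −ln(OS)/√(π² + (ln OS)²). With OS = 0.380, ln OS = −0.9676 and ζ = 0.9676/3.287 = 0.294.
From t_s ≈ 3/(ζω_n): ω_n = 3/(ζ·t_s) = 3/(0.294·1.40) = 7.28 rad/s.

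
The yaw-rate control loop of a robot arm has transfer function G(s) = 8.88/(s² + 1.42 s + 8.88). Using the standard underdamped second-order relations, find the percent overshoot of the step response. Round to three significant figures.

%OS ≈ 46.3%

Comparing the denominator to s² + 2ζω_n s + ω_n²: ω_n = √8.88 = 2.98 rad/s, and 2ζω_n = 1.42 so ζ = 1.42/(2·2.98) = 0.238.
%OS = 100·exp(−πζ/√(1−ζ²)) = 46.3%.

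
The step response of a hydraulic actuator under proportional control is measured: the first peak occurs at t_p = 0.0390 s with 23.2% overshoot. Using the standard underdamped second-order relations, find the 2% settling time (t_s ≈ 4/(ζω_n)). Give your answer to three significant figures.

From the overshoot, ζ = −ln(OS)/√(π²+ln²(OS)) = 0.422.
From t_p = π/ω_d, ω_d = π/0.0390 = 80.6 rad/s, so ω_n = ω_d/√(1−ζ²) = 88.8 rad/s.
t_s ≈ 4/(ζω_n) = 4/(0.422·88.8) = 0.107 s.

t_s ≈ 0.107 s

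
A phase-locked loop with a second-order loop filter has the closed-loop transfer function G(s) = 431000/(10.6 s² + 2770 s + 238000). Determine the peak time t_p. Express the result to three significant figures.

Dividing through by 10.6: denominator becomes s² + 261.3 s + 22450.
So ω_n = √22450 = 150 rad/s and ζ = 261.3/(2·150) = 0.872.
ω_d = 150·√(1 − 0.872²) = 73.4 rad/s. t_p = π/ω_d = 0.0428 s.

t_p ≈ 0.0428 s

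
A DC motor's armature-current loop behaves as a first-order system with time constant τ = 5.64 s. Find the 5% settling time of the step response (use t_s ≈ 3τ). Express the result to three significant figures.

t_s ≈ 3τ = 16.9 s.

t_s ≈ 16.9 s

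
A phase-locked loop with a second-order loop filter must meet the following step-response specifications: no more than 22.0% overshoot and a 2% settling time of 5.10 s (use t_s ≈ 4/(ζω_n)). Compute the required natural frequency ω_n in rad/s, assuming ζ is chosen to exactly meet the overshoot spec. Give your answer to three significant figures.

ω_n ≈ 1.81 rad/s

ζ = −ln(OS)/√(π² + (ln OS)²). With OS = 0.220, ln OS = −1.514 and ζ = 1.514/3.487 = 0.434.
From t_s ≈ 4/(ζω_n): ω_n = 4/(ζ·t_s) = 4/(0.434·5.10) = 1.81 rad/s.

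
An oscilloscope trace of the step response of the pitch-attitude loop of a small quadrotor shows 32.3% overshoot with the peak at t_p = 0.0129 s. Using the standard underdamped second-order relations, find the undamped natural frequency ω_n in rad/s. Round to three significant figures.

ζ from %OS: ζ = |ln 0.323|/√(π²+ln²0.323) = 0.338.
t_p = π/ω_d ⇒ ω_d = 244 rad/s; then ω_n = ω_d/√(1−ζ²) = 259 rad/s.

ω_n ≈ 259 rad/s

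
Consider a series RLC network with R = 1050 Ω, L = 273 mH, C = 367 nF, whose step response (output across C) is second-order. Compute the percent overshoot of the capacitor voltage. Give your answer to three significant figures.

%OS ≈ 8.98%

For a series RLC circuit (capacitor voltage as output), ω_n = 1/√(LC) = 1/√(273 mH · 367 nF) = 3160 rad/s.
ζ = (R/2)·√(C/L) = (1050/2)·√(367 nF/273 mH) = 0.609.
%OS = 100·exp(−πζ/√(1−ζ²)) = 8.98%.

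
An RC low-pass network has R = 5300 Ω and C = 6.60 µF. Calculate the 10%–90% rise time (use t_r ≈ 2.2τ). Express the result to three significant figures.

τ = RC = 5300 × 6.60 µF = 0.0350 s.
t_r ≈ 2.2τ = 0.0770 s.

t_r ≈ 0.0770 s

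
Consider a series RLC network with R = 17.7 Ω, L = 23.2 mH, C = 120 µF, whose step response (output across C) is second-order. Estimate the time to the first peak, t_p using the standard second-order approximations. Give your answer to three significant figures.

t_p ≈ 0.00680 s

For a series RLC circuit (capacitor voltage as output), ω_n = 1/√(LC) = 1/√(23.2 mH · 120 µF) = 599 rad/s.
ζ = (R/2)·√(C/L) = (17.7/2)·√(120 µF/23.2 mH) = 0.636.
ω_d = ω_n√(1−ζ²) = 462 rad/s. t_p = π/ω_d = 0.00680 s.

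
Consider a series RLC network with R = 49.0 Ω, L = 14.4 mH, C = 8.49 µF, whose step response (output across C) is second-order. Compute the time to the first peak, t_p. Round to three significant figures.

For a series RLC circuit (capacitor voltage as output), ω_n = 1/√(LC) = 1/√(14.4 mH · 8.49 µF) = 2860 rad/s.
ζ = (R/2)·√(C/L) = (49.0/2)·√(8.49 µF/14.4 mH) = 0.595.
The damped frequency ω_d = ω_n√(1−ζ²) = 2300 rad/s. t_p = π/ω_d = 0.00137 s.

t_p ≈ 0.00137 s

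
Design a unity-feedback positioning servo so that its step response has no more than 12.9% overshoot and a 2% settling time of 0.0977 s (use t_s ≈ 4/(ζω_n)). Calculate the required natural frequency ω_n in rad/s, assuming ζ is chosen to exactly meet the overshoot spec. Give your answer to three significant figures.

From %OS = 100·exp(−πζ/√(1−ζ²)), invert to get ζ = −ln(OS)/√(π² + ln²(OS)) with OS = 0.129.
−ln 0.129 = 2.048, so ζ = 2.048/√(π² + 4.194) = 0.546.
Then ω_n = 4/(ζ t_s) = 4/(0.546 × 0.0977) = 75.0 rad/s.

ω_n ≈ 75.0 rad/s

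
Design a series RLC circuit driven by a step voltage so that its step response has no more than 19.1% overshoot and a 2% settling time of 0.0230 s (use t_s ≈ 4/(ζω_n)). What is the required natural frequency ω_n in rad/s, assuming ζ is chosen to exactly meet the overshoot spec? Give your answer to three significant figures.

ω_n ≈ 373 rad/s

ζ = −ln(OS)/√(π² + (ln OS)²). With OS = 0.191, ln OS = −1.655 and ζ = 1.655/3.551 = 0.466.
From t_s ≈ 4/(ζω_n): ω_n = 4/(ζ·t_s) = 4/(0.466·0.0230) = 373 rad/s.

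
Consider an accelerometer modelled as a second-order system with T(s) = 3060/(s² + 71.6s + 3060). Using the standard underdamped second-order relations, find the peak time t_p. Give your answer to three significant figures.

Comparing the denominator to s² + 2ζω_n s + ω_n²: ω_n = √3060 = 55.3 rad/s, and 2ζω_n = 71.6 so ζ = 71.6/(2·55.3) = 0.647.
The damped frequency ω_d = ω_n√(1−ζ²) = 42.2 rad/s. Then t_p = π/ω_d = 0.0745 s.

t_p ≈ 0.0745 s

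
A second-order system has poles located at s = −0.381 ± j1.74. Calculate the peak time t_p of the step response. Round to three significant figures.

t_p = π/ω_d with ω_d = 1.74 (the imaginary part), so t_p = 1.81 s.

t_p ≈ 1.81 s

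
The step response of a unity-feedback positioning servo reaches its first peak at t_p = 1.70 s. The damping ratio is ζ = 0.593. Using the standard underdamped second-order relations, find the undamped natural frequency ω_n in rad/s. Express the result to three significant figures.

ω_n ≈ 2.30 rad/s

Peak time t_p = π/ω_d, so ω_d = π/t_p = π/1.70 = 1.85 rad/s.
ω_n = ω_d/√(1−ζ²) = 1.85/√0.648 = 2.30 rad/s.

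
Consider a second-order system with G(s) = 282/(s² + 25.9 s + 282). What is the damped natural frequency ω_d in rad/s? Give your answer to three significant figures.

ω_d ≈ 10.7 rad/s

Matching coefficients with s² + 2ζω_n s + ω_n² gives ω_n² = 282 ⇒ ω_n = 16.8 rad/s, and ζ = 25.9/(2ω_n) = 0.771.
ω_d = 16.8·√(1 − 0.771²) = 10.7 rad/s.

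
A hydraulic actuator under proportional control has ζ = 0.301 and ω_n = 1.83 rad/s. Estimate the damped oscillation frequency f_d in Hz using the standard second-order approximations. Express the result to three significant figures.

f_d ≈ 0.278 Hz

ω_d = ω_n√(1−ζ²) = 1.83·√0.909 = 1.75 rad/s.
f_d = ω_d/(2π) = 0.278 Hz.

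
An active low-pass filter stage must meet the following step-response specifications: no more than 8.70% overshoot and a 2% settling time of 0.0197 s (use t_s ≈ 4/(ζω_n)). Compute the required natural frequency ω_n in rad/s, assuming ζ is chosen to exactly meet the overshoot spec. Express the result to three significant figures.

ω_n ≈ 331 rad/s

From %OS = 100·exp(−πζ/√(1−ζ²)), invert to get ζ = −ln(OS)/√(π² + ln²(OS)) with OS = 0.0870.
−ln 0.0870 = 2.442, so ζ = 2.442/√(π² + 5.963) = 0.614.
Then ω_n = 4/(ζ t_s) = 4/(0.614 × 0.0197) = 331 rad/s.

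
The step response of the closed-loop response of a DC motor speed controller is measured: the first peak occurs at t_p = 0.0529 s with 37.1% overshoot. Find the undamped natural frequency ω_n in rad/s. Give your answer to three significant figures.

The overshoot fixes ζ = −ln(OS)/√(π²+ln²(OS)) = 0.301.
t_p = π/ω_d ⇒ ω_d = 59.4 rad/s; then ω_n = ω_d/√(1−ζ²) = 62.3 rad/s.

ω_n ≈ 62.3 rad/s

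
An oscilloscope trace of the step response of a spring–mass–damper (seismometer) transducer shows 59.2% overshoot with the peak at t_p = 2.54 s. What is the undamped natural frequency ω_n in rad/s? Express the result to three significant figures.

ω_n ≈ 1.25 rad/s

The overshoot fixes ζ = −ln(OS)/√(π²+ln²(OS)) = 0.165.
From t_p = π/ω_d, ω_d = π/2.54 = 1.24 rad/s, so ω_n = ω_d/√(1−ζ²) = 1.25 rad/s.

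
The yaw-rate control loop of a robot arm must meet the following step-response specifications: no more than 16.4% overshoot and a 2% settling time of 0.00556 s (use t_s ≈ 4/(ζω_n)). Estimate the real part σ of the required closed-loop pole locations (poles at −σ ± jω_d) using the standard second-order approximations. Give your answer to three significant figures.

The settling-time spec alone fixes σ = ζω_n = 4/t_s = 4/0.00556 = 719.
(Overshoot then fixes ζ = 0.499 and hence ω_d = σ·√(1−ζ²)/ζ = 1250 rad/s.)

σ ≈ 719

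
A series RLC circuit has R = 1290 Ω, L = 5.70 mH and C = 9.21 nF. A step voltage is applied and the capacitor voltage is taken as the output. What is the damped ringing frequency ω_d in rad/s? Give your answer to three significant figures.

ω_d ≈ 79000 rad/s

For a series RLC circuit (capacitor voltage as output), ω_n = 1/√(LC) = 1/√(5.70 mH · 9.21 nF) = 138000 rad/s.
ζ = (R/2)·√(C/L) = (1290/2)·√(9.21 nF/5.70 mH) = 0.820.
ω_d = 138000·√(1 − 0.820²) = 79000 rad/s.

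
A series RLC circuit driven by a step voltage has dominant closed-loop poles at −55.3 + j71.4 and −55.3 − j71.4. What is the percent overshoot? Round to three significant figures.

With σ = 55.3, ω_d = 71.4: ω_n = √(σ²+ω_d²) = 90.3 rad/s, ζ = σ/ω_n = 0.612.
%OS = 100·exp(−πζ/√(1−ζ²)) = 8.78%.

%OS ≈ 8.78%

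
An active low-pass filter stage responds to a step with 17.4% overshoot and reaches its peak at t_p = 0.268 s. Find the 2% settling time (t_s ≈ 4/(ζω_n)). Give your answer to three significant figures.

The overshoot fixes ζ = −ln(OS)/√(π²+ln²(OS)) = 0.486.
t_p = π/ω_d ⇒ ω_d = 11.7 rad/s; then ω_n = ω_d/√(1−ζ²) = 13.4 rad/s.
t_s ≈ 4/(ζω_n) = 4/(0.486·13.4) = 0.613 s.

t_s ≈ 0.613 s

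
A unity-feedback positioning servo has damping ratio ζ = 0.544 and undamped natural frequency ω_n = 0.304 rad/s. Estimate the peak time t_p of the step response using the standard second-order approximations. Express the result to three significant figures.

t_p ≈ 12.3 s

The damped frequency is ω_d = ω_n√(1−ζ²) = 0.304·√(1−0.296) = 0.255 rad/s.
Peak time t_p = π/ω_d = π/0.255 = 12.3 s.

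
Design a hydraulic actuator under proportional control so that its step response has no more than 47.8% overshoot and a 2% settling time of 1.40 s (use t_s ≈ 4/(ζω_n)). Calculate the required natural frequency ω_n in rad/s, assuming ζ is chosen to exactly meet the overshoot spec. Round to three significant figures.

ω_n ≈ 12.5 rad/s

Inverting the overshoot relation: ζ = |ln 0.478|/√(π² + ln²0.478) = 0.229.
From t_s ≈ 4/(ζω_n): ω_n = 4/(ζ·t_s) = 4/(0.229·1.40) = 12.5 rad/s.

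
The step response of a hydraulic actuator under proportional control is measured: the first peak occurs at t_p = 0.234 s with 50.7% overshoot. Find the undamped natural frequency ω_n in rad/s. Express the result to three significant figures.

ω_n ≈ 13.7 rad/s

ζ from %OS: ζ = |ln 0.507|/√(π²+ln²0.507) = 0.211.
t_p = π/ω_d ⇒ ω_d = 13.4 rad/s; then ω_n = ω_d/√(1−ζ²) = 13.7 rad/s.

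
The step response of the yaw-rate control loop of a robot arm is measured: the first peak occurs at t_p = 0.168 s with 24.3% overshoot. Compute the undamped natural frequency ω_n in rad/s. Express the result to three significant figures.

ζ from %OS: ζ = |ln 0.243|/√(π²+ln²0.243) = 0.411.
From t_p = π/ω_d, ω_d = π/0.168 = 18.7 rad/s, so ω_n = ω_d/√(1−ζ²) = 20.5 rad/s.

ω_n ≈ 20.5 rad/s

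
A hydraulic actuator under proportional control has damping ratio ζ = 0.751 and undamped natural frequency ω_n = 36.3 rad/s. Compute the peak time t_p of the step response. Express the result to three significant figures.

t_p ≈ 0.131 s

The damped frequency is ω_d = ω_n√(1−ζ²) = 36.3·√(1−0.564) = 24.0 rad/s.
Peak time t_p = π/ω_d = π/24.0 = 0.131 s.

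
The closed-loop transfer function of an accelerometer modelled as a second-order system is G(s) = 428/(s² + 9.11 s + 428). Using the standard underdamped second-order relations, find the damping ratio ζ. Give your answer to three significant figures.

ω_n = √428 = 20.7 rad/s; ζ = 9.11/(2·20.7) = 0.220.

ζ ≈ 0.220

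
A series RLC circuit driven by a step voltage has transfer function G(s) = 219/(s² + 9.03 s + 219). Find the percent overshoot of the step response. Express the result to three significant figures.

ω_n = √219 = 14.8 rad/s; ζ = 9.03/(2·14.8) = 0.305.
Overshoot: exp(−π·0.305/√(1−0.305²)) = 0.366, i.e. 36.6%.

%OS ≈ 36.6%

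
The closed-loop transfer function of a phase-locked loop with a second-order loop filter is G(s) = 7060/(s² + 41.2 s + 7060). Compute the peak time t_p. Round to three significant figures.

t_p ≈ 0.0386 s

ω_n = √7060 = 84.0 rad/s; ζ = 41.2/(2·84.0) = 0.245.
The damped frequency ω_d = ω_n√(1−ζ²) = 81.5 rad/s. Then t_p = π/ω_d = 0.0386 s.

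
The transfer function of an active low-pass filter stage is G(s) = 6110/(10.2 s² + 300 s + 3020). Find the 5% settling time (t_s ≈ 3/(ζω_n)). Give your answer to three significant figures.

Dividing through by 10.2: denominator becomes s² + 29.41 s + 296.1.
So ω_n = √296.1 = 17.2 rad/s and ζ = 29.41/(2·17.2) = 0.855.
t_s ≈ 3/(ζω_n) = 0.204 s.

t_s ≈ 0.204 s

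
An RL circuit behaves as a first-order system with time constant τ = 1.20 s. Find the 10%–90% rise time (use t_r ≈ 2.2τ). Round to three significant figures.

t_r ≈ 2.2τ = 2.64 s.

t_r ≈ 2.64 s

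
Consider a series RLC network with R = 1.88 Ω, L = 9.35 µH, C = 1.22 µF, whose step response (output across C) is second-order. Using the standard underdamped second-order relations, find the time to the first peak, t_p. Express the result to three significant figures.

For a series RLC circuit (capacitor voltage as output), ω_n = 1/√(LC) = 1/√(9.35 µH · 1.22 µF) = 296000 rad/s.
ζ = (R/2)·√(C/L) = (1.88/2)·√(1.22 µF/9.35 µH) = 0.340.
The damped frequency ω_d = ω_n√(1−ζ²) = 278000 rad/s. t_p = π/ω_d = 0.0000113 s.

t_p ≈ 0.0000113 s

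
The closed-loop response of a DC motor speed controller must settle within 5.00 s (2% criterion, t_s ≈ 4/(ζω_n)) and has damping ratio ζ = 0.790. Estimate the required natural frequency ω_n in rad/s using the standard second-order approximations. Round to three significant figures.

Rearranging t_s ≈ 4/(ζω_n) gives ω_n = 4/(ζ·t_s) = 4/(0.790 × 5.00) = 1.01 rad/s.

ω_n ≈ 1.01 rad/s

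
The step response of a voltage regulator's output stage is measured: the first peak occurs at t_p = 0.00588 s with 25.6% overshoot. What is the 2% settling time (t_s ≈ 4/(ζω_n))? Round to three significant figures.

t_s ≈ 0.0173 s

ζ from %OS: ζ = |ln 0.256|/√(π²+ln²0.256) = 0.398.
From t_p = π/ω_d, ω_d = π/0.00588 = 534 rad/s, so ω_n = ω_d/√(1−ζ²) = 582 rad/s.
t_s ≈ 4/(ζω_n) = 4/(0.398·582) = 0.0173 s.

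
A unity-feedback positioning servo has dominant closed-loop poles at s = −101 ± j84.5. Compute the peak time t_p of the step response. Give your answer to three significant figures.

t_p ≈ 0.0372 s

t_p = π/ω_d with ω_d = 84.5 (the imaginary part), so t_p = 0.0372 s.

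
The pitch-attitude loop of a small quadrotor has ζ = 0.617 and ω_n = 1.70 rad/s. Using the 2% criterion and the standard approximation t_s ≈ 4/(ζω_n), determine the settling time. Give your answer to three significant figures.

t_s ≈ 3.81 s

t_s ≈ 4/(ζω_n) = 4/(0.617 × 1.70) = 3.81 s.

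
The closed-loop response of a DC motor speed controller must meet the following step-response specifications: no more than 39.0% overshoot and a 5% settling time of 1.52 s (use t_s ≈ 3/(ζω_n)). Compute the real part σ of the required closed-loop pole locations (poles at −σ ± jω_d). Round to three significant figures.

The settling-time spec alone fixes σ = ζω_n = 3/t_s = 3/1.52 = 1.97.
(Overshoot then fixes ζ = 0.287 and hence ω_d = σ·√(1−ζ²)/ζ = 6.59 rad/s.)

σ ≈ 1.97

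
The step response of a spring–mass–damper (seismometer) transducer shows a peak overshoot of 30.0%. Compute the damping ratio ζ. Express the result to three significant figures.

From %OS = 100·exp(−πζ/√(1−ζ²)), invert to get ζ = −ln(OS)/√(π² + ln²(OS)) with OS = 0.300.
−ln 0.300 = 1.204, so ζ = 1.204/√(π² + 1.450) = 0.358.

ζ ≈ 0.358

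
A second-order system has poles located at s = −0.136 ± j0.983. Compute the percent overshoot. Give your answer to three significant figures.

%OS ≈ 64.7%

|pole| = ω_n = √(0.136² + 0.983²) = 0.992 rad/s; ζ = cos θ = σ/ω_n = 0.137.
Overshoot: exp(−π·0.137/√(1−0.137²)) = 0.647, i.e. 64.7%.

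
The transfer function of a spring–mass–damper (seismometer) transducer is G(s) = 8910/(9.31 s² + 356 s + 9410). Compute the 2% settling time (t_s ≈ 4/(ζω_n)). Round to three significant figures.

Dividing through by 9.31: denominator becomes s² + 38.24 s + 1011.
So ω_n = √1011 = 31.8 rad/s and ζ = 38.24/(2·31.8) = 0.601.
t_s ≈ 4/(ζω_n) = 0.209 s.

t_s ≈ 0.209 s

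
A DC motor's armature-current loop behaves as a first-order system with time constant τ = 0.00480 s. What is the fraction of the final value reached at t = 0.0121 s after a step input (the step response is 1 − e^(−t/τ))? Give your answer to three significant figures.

y/y_∞ ≈ 0.920

y(t)/y_∞ = 1 − e^(−t/τ) = 1 − e^(−0.0121/0.00480) = 1 − e^(−2.52) = 0.920.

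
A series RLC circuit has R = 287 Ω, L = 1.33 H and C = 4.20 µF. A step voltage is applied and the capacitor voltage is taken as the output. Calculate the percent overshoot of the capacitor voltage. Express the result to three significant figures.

For a series RLC circuit (capacitor voltage as output), ω_n = 1/√(LC) = 1/√(1.33 H · 4.20 µF) = 423 rad/s.
ζ = (R/2)·√(C/L) = (287/2)·√(4.20 µF/1.33 H) = 0.255.
%OS = 100 e^{−πζ/√(1−ζ²)} with ζ = 0.255 gives 43.7%.

%OS ≈ 43.7%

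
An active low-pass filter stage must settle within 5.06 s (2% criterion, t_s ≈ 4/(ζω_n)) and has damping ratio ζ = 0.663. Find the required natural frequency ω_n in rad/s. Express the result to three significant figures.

Rearranging t_s ≈ 4/(ζω_n) gives ω_n = 4/(ζ·t_s) = 4/(0.663 × 5.06) = 1.19 rad/s.

ω_n ≈ 1.19 rad/s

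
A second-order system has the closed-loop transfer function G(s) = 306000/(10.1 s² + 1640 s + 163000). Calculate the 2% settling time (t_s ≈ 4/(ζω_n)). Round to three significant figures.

Dividing through by 10.1: denominator becomes s² + 162.4 s + 16140.
So ω_n = √16140 = 127 rad/s and ζ = 162.4/(2·127) = 0.639.
t_s ≈ 4/(ζω_n) = 0.0493 s.

t_s ≈ 0.0493 s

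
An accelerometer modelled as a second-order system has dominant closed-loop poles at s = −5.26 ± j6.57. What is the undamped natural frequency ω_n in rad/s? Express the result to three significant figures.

ω_n ≈ 8.42 rad/s

With σ = 5.26, ω_d = 6.57: ω_n = √(σ²+ω_d²) = 8.42 rad/s, ζ = σ/ω_n = 0.625.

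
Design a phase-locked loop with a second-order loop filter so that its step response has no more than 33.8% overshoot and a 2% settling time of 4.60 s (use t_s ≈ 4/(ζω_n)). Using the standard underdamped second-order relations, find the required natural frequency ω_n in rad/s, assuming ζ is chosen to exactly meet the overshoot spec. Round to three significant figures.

ω_n ≈ 2.66 rad/s

ζ = −ln(OS)/√(π² + (ln OS)²). With OS = 0.338, ln OS = −1.085 and ζ = 1.085/3.324 = 0.326.
Then ω_n = 4/(ζ t_s) = 4/(0.326 × 4.60) = 2.66 rad/s.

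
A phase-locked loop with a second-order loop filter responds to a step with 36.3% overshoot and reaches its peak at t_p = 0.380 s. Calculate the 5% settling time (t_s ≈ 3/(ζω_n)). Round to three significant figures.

t_s ≈ 1.12 s

From the overshoot, ζ = −ln(OS)/√(π²+ln²(OS)) = 0.307.
From t_p = π/ω_d, ω_d = π/0.380 = 8.27 rad/s, so ω_n = ω_d/√(1−ζ²) = 8.69 rad/s.
t_s ≈ 3/(ζω_n) = 3/(0.307·8.69) = 1.12 s.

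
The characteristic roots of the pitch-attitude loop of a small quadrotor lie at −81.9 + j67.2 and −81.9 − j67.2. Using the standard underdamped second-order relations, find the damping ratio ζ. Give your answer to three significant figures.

With σ = 81.9, ω_d = 67.2: ω_n = √(σ²+ω_d²) = 106 rad/s, ζ = σ/ω_n = 0.773.

ζ ≈ 0.773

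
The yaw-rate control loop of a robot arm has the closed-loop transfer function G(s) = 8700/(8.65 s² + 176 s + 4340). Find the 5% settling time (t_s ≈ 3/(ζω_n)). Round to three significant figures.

t_s ≈ 0.295 s

Dividing through by 8.65: denominator becomes s² + 20.35 s + 501.7.
So ω_n = √501.7 = 22.4 rad/s and ζ = 20.35/(2·22.4) = 0.454.
t_s ≈ 3/(ζω_n) = 0.295 s.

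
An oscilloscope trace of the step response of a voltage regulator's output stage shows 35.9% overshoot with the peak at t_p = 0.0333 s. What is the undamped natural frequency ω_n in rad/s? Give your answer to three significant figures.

ω_n ≈ 99.2 rad/s

The overshoot fixes ζ = −ln(OS)/√(π²+ln²(OS)) = 0.310.
t_p = π/ω_d ⇒ ω_d = 94.3 rad/s; then ω_n = ω_d/√(1−ζ²) = 99.2 rad/s.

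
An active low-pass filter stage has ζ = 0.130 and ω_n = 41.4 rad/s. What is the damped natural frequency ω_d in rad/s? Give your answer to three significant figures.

ω_d = ω_n√(1−ζ²) = 41.4·√0.983 = 41.0 rad/s.

ω_d ≈ 41.0 rad/s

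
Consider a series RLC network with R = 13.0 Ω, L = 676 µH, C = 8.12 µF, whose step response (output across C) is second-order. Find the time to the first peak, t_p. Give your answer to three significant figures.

t_p ≈ 0.000332 s

For a series RLC circuit (capacitor voltage as output), ω_n = 1/√(LC) = 1/√(676 µH · 8.12 µF) = 13500 rad/s.
ζ = (R/2)·√(C/L) = (13.0/2)·√(8.12 µF/676 µH) = 0.712.
ω_d = 13500·√(1 − 0.712²) = 9470 rad/s. t_p = π/ω_d = 0.000332 s.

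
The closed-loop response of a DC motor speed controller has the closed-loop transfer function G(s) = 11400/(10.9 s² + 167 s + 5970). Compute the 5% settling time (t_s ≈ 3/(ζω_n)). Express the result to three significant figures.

t_s ≈ 0.392 s

Dividing through by 10.9: denominator becomes s² + 15.32 s + 547.7.
So ω_n = √547.7 = 23.4 rad/s and ζ = 15.32/(2·23.4) = 0.327.
t_s ≈ 3/(ζω_n) = 0.392 s.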